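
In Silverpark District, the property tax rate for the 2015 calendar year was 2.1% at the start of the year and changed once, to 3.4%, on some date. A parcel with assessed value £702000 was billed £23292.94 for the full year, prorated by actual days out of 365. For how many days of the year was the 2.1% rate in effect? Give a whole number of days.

Let d = days at the first rate; then 365 − d days at the second rate.
£702000 × [2.1%·d + 3.4%·(365−d)] / 365 = £23292.94
Solving gives d = 23, so the new rate took effect on January 24, 2015.

23 days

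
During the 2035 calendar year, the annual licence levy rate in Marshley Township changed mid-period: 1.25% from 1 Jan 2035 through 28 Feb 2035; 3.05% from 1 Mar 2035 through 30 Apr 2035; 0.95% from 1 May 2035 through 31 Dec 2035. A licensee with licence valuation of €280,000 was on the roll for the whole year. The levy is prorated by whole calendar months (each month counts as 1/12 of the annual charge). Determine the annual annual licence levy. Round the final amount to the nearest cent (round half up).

€3,780.00

1 Jan – 28 Feb 2035: 2 months at 1.25% → €280,000 × 1.25% × 2/12 = €583.3333
1 Mar – 30 Apr 2035: 2 months at 3.05% → €280,000 × 3.05% × 2/12 = €1,423.3333
1 May – 31 Dec 2035: 8 months at 0.95% → €280,000 × 0.95% × 8/12 = €1,773.3333
Total = €3,780.0000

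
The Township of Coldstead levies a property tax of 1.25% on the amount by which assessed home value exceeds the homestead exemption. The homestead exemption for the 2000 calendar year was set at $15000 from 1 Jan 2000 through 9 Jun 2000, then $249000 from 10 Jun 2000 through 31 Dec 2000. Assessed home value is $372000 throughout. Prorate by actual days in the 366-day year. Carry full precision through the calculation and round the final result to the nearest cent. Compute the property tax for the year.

1 Jan – 9 Jun 2000: 161 days, exemption $15000 → ($372000 − $15000) × 1.25% × 161/366 = $1963.0123
10 Jun – 31 Dec 2000: 205 days, exemption $249000 → ($372000 − $249000) × 1.25% × 205/366 = $861.1680
Total = $2824.1803

$2824.18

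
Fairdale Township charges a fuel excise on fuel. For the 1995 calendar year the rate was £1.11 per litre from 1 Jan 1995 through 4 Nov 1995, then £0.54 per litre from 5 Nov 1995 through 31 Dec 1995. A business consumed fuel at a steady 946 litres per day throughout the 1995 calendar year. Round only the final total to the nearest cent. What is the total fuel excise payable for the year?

1 Jan – 4 Nov 1995: 308 days × 946 litres/day = 291,368 litres at £1.11/litre → £323,418.48
5 Nov – 31 Dec 1995: 57 days × 946 litres/day = 53,922 litres at £0.54/litre → £29,117.88

£352,536.36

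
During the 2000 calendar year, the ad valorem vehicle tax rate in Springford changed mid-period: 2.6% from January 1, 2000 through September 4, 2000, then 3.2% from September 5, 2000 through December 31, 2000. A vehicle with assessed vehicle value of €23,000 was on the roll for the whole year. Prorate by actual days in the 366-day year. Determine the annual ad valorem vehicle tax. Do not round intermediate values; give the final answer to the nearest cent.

January 1 – September 4, 2000: 248 days at 2.6% → €23,000 × 2.6% × 248/366 = €405.2022
September 5 – December 31, 2000: 118 days at 3.2% → €23,000 × 3.2% × 118/366 = €237.2896
Total = €642.4918

€642.49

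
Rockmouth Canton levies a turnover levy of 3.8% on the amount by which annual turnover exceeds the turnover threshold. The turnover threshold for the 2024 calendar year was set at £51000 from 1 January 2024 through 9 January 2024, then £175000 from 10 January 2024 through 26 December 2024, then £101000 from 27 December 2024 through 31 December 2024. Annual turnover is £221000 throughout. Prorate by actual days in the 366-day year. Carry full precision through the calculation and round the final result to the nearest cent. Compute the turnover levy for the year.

£1902.28

1 January – 9 January 2024: 9 days, exemption £51000 → (£221000 − £51000) × 3.8% × 9/366 = £158.8525
10 January – 26 December 2024: 352 days, exemption £175000 → (£221000 − £175000) × 3.8% × 352/366 = £1681.1366
27 December – 31 December 2024: 5 days, exemption £101000 → (£221000 − £101000) × 3.8% × 5/366 = £62.2951
Total = £1902.2842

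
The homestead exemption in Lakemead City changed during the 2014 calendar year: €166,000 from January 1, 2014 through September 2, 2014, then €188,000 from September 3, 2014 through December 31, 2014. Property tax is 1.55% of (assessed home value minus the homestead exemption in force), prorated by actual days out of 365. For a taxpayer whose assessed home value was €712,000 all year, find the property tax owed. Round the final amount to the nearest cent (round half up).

January 1 – September 2, 2014: 245 days, exemption €166,000 → (€712,000 − €166,000) × 1.55% × 245/365 = €5,680.6438
September 3 – December 31, 2014: 120 days, exemption €188,000 → (€712,000 − €188,000) × 1.55% × 120/365 = €2,670.2466
Total = €8,350.8904

€8,350.89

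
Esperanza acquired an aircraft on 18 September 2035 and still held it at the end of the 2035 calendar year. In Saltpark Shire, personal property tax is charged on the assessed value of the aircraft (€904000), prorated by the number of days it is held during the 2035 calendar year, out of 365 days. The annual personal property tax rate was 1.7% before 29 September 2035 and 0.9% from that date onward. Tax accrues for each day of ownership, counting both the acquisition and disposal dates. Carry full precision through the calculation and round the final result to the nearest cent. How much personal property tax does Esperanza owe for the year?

18 September – 28 September 2035: 11 days at 1.7% → €904000 × 1.7% × 11/365 = €463.1452
29 September – 31 December 2035: 94 days at 0.9% → €904000 × 0.9% × 94/365 = €2095.2986
Total = €2558.4438

€2558.44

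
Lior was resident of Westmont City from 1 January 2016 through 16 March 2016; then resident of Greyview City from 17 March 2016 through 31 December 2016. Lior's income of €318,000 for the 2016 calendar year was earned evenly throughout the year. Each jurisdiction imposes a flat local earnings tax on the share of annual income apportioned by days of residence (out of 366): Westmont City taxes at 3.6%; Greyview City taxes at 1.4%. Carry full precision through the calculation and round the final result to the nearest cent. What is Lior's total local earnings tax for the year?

€5,904.72

Westmont City, 1 January – 16 March 2016: 76 days → €318,000 × 3.6% × 76/366 = €2,377.1803
Greyview City, 17 March – 31 December 2016: 290 days → €318,000 × 1.4% × 290/366 = €3,527.5410
Total = €5,904.7213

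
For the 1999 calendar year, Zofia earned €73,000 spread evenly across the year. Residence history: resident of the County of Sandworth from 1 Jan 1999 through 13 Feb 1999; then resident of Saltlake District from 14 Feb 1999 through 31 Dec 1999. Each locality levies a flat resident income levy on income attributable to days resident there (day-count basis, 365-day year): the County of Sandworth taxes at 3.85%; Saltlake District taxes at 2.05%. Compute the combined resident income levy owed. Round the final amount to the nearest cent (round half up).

The County of Sandworth, 1 Jan – 13 Feb 1999: 44 days → €73,000 × 3.85% × 44/365 = €338.8000
Saltlake District, 14 Feb – 31 Dec 1999: 321 days → €73,000 × 2.05% × 321/365 = €1,316.1000
Total = €1,654.9000

€1,654.90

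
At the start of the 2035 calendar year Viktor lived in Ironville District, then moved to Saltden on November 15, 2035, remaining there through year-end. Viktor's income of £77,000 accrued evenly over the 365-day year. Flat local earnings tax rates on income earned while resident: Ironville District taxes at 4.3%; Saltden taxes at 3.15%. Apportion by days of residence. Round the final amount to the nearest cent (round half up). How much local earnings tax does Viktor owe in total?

Ironville District, January 1 – November 14, 2035: 318 days → £77,000 × 4.3% × 318/365 = £2,884.6521
Saltden, November 15 – December 31, 2035: 47 days → £77,000 × 3.15% × 47/365 = £312.3247
Total = £3,196.9767

£3,196.98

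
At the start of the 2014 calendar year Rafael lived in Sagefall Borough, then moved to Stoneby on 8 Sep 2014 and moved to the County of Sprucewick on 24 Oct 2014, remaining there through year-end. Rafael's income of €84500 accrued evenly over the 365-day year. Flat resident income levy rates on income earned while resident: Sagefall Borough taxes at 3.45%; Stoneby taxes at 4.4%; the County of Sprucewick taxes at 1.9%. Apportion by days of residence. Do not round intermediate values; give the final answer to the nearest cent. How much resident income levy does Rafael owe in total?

Sagefall Borough, 1 Jan – 7 Sep 2014: 250 days → €84500 × 3.45% × 250/365 = €1996.7466
Stoneby, 8 Sep – 23 Oct 2014: 46 days → €84500 × 4.4% × 46/365 = €468.5699
The County of Sprucewick, 24 Oct – 31 Dec 2014: 69 days → €84500 × 1.9% × 69/365 = €303.5055
Total = €2768.8219

€2768.82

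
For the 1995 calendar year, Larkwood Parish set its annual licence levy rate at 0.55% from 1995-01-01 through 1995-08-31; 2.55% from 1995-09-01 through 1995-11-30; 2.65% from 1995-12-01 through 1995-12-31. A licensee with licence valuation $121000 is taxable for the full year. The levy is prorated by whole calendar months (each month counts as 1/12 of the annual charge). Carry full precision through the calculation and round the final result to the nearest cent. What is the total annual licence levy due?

1995-01-01 to 1995-08-31: 8 months at 0.55% → $121000 × 0.55% × 8/12 = $443.6667
1995-09-01 to 1995-11-30: 3 months at 2.55% → $121000 × 2.55% × 3/12 = $771.3750
1995-12-01 to 1995-12-31: 1 month at 2.65% → $121000 × 2.65% × 1/12 = $267.2083
Total = $1482.2500

$1482.25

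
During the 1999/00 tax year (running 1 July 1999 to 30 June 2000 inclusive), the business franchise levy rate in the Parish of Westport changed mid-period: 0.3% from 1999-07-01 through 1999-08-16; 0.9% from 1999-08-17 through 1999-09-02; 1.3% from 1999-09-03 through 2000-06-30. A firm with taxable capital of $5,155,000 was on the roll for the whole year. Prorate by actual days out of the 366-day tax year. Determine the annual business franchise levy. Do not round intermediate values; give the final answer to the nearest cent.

$59,437.43

1999-07-01 to 1999-08-16: 47 days at 0.3% → $5,155,000 × 0.3% × 47/366 = $1,985.9426
1999-08-17 to 1999-09-02: 17 days at 0.9% → $5,155,000 × 0.9% × 17/366 = $2,154.9590
1999-09-03 to 2000-06-30: 302 days at 1.3% → $5,155,000 × 1.3% × 302/366 = $55,296.5301
Total = $59,437.4317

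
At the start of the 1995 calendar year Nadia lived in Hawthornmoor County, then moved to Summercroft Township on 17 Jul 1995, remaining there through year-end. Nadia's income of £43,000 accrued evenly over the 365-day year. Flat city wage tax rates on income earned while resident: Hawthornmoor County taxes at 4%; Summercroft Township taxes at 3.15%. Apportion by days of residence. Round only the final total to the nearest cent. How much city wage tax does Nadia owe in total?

£1,551.77

Hawthornmoor County, 1 Jan – 16 Jul 1995: 197 days → £43,000 × 4% × 197/365 = £928.3288
Summercroft Township, 17 Jul – 31 Dec 1995: 168 days → £43,000 × 3.15% × 168/365 = £623.4411
Total = £1,551.7699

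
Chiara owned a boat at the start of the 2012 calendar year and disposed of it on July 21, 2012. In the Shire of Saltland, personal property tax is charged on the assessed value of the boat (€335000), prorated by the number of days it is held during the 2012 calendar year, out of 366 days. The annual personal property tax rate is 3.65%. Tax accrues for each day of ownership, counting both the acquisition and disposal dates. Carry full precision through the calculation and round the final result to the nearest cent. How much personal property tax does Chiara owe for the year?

€6781.92

Days held (January 1 – July 21, 2012): 203 out of 366
Tax = €335000 × 3.65% × 203/366 = €6781.9194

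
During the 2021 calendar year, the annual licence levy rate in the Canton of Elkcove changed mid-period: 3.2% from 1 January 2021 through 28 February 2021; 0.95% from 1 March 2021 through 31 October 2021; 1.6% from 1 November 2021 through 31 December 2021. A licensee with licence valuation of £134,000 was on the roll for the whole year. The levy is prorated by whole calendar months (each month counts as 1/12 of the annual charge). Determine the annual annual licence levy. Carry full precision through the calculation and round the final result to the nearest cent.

£1,920.67

1 January – 28 February 2021: 2 months at 3.2% → £134,000 × 3.2% × 2/12 = £714.6667
1 March – 31 October 2021: 8 months at 0.95% → £134,000 × 0.95% × 8/12 = £848.6667
1 November – 31 December 2021: 2 months at 1.6% → £134,000 × 1.6% × 2/12 = £357.3333
Total = £1,920.6667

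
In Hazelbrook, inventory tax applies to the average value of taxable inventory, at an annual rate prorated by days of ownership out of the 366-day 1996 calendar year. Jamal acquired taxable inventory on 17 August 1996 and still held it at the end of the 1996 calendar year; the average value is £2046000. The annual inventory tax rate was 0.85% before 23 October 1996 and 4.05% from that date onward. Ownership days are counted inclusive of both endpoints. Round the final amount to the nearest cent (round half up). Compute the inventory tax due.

£19031.71

17 August – 22 October 1996: 67 days at 0.85% → £2046000 × 0.85% × 67/366 = £3183.5984
23 October – 31 December 1996: 70 days at 4.05% → £2046000 × 4.05% × 70/366 = £15848.1148
Total = £19031.7131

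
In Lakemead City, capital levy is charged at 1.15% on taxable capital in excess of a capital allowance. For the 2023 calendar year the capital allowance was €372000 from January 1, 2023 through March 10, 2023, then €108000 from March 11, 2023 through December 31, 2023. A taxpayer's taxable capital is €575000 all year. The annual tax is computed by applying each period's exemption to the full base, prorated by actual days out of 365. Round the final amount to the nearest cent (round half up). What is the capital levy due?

€4796.57

January 1 – March 10, 2023: 69 days, exemption €372000 → (€575000 − €372000) × 1.15% × 69/365 = €441.3164
March 11 – December 31, 2023: 296 days, exemption €108000 → (€575000 − €108000) × 1.15% × 296/365 = €4355.2548
Total = €4796.5712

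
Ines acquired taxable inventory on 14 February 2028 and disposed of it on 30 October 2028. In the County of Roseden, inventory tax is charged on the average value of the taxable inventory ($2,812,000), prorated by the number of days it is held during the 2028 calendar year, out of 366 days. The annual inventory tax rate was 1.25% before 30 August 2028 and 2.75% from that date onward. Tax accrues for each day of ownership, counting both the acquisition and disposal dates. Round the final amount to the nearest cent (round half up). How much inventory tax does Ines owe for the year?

$32,115.19

14 February – 29 August 2028: 198 days at 1.25% → $2,812,000 × 1.25% × 198/366 = $19,015.5738
30 August – 30 October 2028: 62 days at 2.75% → $2,812,000 × 2.75% × 62/366 = $13,099.6175
Total = $32,115.1913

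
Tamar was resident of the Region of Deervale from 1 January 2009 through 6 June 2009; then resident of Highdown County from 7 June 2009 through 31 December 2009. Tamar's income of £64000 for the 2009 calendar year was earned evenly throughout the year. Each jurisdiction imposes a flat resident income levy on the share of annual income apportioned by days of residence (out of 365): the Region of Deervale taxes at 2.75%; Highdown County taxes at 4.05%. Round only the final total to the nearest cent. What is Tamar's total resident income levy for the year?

The Region of Deervale, 1 January – 6 June 2009: 157 days → £64000 × 2.75% × 157/365 = £757.0411
Highdown County, 7 June – 31 December 2009: 208 days → £64000 × 4.05% × 208/365 = £1477.0849
Total = £2234.1260

£2234.13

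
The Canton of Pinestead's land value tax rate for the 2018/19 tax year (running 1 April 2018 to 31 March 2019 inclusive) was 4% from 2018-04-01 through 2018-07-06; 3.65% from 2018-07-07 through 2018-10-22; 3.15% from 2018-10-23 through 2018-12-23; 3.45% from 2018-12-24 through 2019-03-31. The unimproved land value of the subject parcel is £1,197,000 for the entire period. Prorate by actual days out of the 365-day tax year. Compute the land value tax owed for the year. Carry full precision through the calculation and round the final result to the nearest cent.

£43,144.47

2018-04-01 to 2018-07-06: 97 days at 4% → £1,197,000 × 4% × 97/365 = £12,724.2740
2018-07-07 to 2018-10-22: 108 days at 3.65% → £1,197,000 × 3.65% × 108/365 = £12,927.6000
2018-10-23 to 2018-12-23: 62 days at 3.15% → £1,197,000 × 3.15% × 62/365 = £6,404.7699
2018-12-24 to 2019-03-31: 98 days at 3.45% → £1,197,000 × 3.45% × 98/365 = £11,087.8274
Total = £43,144.4712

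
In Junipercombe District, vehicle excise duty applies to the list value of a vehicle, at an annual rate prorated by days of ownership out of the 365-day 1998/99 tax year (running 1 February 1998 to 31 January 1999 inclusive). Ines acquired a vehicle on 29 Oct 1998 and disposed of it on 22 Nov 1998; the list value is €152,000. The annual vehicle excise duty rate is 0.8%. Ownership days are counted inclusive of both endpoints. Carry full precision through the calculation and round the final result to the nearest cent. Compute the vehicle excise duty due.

Days held (29 Oct – 22 Nov 1998): 25 out of 365
Tax = €152,000 × 0.8% × 25/365 = €83.2877

€83.29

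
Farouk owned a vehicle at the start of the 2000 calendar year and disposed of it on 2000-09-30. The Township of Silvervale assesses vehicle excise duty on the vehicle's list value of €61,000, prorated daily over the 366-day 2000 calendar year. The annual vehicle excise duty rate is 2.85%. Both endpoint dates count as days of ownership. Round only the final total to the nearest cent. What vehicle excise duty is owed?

€1,301.50

Days held (2000-01-01 to 2000-09-30): 274 out of 366
Tax = €61,000 × 2.85% × 274/366 = €1,301.5000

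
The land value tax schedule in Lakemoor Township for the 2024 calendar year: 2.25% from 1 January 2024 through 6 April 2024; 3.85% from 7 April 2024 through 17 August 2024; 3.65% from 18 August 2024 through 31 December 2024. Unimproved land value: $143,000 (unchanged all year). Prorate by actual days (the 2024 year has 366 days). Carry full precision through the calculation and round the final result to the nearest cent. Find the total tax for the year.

$4,792.84

1 January – 6 April 2024: 97 days at 2.25% → $143,000 × 2.25% × 97/366 = $852.7254
7 April – 17 August 2024: 133 days at 3.85% → $143,000 × 3.85% × 133/366 = $2,000.6325
18 August – 31 December 2024: 136 days at 3.65% → $143,000 × 3.65% × 136/366 = $1,939.4863
Total = $4,792.8443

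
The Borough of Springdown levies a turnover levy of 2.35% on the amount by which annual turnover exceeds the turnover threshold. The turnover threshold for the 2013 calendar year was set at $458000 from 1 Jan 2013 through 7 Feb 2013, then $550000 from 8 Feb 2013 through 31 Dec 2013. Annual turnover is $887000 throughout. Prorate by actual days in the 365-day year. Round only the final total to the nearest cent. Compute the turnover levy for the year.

$8144.58

1 Jan – 7 Feb 2013: 38 days, exemption $458000 → ($887000 − $458000) × 2.35% × 38/365 = $1049.5808
8 Feb – 31 Dec 2013: 327 days, exemption $550000 → ($887000 − $550000) × 2.35% × 327/365 = $7095.0041
Total = $8144.5849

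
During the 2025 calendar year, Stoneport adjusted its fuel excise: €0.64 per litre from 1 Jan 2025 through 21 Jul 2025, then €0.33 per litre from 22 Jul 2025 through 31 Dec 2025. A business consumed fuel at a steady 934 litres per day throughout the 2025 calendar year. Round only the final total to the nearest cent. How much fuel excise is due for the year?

€170,987.38

1 Jan – 21 Jul 2025: 202 days × 934 litres/day = 188,668 litres at €0.64/litre → €120,747.52
22 Jul – 31 Dec 2025: 163 days × 934 litres/day = 152,242 litres at €0.33/litre → €50,239.86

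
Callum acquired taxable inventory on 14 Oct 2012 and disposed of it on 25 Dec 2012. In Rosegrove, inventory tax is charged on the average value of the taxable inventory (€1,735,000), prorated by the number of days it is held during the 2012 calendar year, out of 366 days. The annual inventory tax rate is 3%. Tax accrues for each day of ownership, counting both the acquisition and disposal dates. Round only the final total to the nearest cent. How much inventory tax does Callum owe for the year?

€10,381.56

Days held (14 Oct – 25 Dec 2012): 73 out of 366
Tax = €1,735,000 × 3% × 73/366 = €10,381.5574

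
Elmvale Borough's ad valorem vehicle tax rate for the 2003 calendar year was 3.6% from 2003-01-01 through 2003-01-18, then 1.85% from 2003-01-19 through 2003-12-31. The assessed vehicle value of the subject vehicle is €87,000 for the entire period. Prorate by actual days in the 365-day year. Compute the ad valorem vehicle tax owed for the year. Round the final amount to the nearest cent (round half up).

2003-01-01 to 2003-01-18: 18 days at 3.6% → €87,000 × 3.6% × 18/365 = €154.4548
2003-01-19 to 2003-12-31: 347 days at 1.85% → €87,000 × 1.85% × 347/365 = €1,530.1274
Total = €1,684.5822

€1,684.58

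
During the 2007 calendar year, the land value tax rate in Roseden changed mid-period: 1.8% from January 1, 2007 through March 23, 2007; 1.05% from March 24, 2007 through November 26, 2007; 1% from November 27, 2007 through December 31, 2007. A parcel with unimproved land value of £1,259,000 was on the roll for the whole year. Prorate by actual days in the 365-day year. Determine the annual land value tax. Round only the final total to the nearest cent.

January 1 – March 23, 2007: 82 days at 1.8% → £1,259,000 × 1.8% × 82/365 = £5,091.1890
March 24 – November 26, 2007: 248 days at 1.05% → £1,259,000 × 1.05% × 248/365 = £8,982.0164
November 27 – December 31, 2007: 35 days at 1% → £1,259,000 × 1% × 35/365 = £1,207.2603
Total = £15,280.4658

£15,280.47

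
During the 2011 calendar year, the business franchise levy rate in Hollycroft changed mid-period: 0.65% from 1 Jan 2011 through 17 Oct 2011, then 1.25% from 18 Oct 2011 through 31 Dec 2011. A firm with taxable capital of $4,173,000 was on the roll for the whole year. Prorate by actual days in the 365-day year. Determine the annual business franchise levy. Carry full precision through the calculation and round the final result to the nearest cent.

1 Jan – 17 Oct 2011: 290 days at 0.65% → $4,173,000 × 0.65% × 290/365 = $21,550.9726
18 Oct – 31 Dec 2011: 75 days at 1.25% → $4,173,000 × 1.25% × 75/365 = $10,718.3219
Total = $32,269.2945

$32,269.29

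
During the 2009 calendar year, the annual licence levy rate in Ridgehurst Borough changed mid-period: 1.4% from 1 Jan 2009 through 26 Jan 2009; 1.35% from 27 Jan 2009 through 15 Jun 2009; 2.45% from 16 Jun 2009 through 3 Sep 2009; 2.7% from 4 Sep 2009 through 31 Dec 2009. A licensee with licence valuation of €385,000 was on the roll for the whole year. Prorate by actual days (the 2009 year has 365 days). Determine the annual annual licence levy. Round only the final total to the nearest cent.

€7,833.96

1 Jan – 26 Jan 2009: 26 days at 1.4% → €385,000 × 1.4% × 26/365 = €383.9452
27 Jan – 15 Jun 2009: 140 days at 1.35% → €385,000 × 1.35% × 140/365 = €1,993.5616
16 Jun – 3 Sep 2009: 80 days at 2.45% → €385,000 × 2.45% × 80/365 = €2,067.3973
4 Sep – 31 Dec 2009: 119 days at 2.7% → €385,000 × 2.7% × 119/365 = €3,389.0548
Total = €7,833.9589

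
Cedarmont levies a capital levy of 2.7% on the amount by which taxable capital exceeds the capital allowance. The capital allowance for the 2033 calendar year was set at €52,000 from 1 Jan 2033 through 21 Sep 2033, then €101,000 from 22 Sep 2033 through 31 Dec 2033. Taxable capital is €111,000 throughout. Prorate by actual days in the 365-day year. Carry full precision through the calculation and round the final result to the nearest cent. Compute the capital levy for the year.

€1,226.91

1 Jan – 21 Sep 2033: 264 days, exemption €52,000 → (€111,000 − €52,000) × 2.7% × 264/365 = €1,152.1973
22 Sep – 31 Dec 2033: 101 days, exemption €101,000 → (€111,000 − €101,000) × 2.7% × 101/365 = €74.7123
Total = €1,226.9096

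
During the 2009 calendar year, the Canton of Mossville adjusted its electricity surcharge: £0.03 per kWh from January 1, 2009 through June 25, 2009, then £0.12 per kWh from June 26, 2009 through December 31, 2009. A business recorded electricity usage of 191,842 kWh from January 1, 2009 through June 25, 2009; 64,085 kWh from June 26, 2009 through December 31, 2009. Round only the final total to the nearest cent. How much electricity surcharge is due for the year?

£13445.46

January 1 – June 25, 2009: 191,842 kWh at £0.03/kWh → £5755.26
June 26 – December 31, 2009: 64,085 kWh at £0.12/kWh → £7690.20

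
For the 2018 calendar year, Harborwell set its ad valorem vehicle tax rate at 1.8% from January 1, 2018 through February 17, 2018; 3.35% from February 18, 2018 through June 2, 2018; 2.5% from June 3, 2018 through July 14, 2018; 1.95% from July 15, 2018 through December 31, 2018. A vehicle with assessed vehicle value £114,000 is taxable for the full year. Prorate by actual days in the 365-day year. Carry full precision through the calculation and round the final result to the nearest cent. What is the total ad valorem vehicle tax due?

January 1 – February 17, 2018: 48 days at 1.8% → £114,000 × 1.8% × 48/365 = £269.8521
February 18 – June 2, 2018: 105 days at 3.35% → £114,000 × 3.35% × 105/365 = £1,098.6164
June 3 – July 14, 2018: 42 days at 2.5% → £114,000 × 2.5% × 42/365 = £327.9452
July 15 – December 31, 2018: 170 days at 1.95% → £114,000 × 1.95% × 170/365 = £1,035.3699
Total = £2,731.7836

£2,731.78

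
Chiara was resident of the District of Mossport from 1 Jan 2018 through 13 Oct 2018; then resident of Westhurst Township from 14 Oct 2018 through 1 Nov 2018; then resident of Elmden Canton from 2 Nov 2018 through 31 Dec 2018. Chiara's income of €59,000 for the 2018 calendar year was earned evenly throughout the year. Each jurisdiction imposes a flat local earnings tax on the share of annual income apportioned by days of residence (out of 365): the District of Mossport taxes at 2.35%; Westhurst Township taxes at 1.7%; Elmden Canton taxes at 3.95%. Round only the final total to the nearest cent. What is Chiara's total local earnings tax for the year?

The District of Mossport, 1 Jan – 13 Oct 2018: 286 days → €59,000 × 2.35% × 286/365 = €1,086.4082
Westhurst Township, 14 Oct – 1 Nov 2018: 19 days → €59,000 × 1.7% × 19/365 = €52.2110
Elmden Canton, 2 Nov – 31 Dec 2018: 60 days → €59,000 × 3.95% × 60/365 = €383.0959
Total = €1,521.7151

€1,521.72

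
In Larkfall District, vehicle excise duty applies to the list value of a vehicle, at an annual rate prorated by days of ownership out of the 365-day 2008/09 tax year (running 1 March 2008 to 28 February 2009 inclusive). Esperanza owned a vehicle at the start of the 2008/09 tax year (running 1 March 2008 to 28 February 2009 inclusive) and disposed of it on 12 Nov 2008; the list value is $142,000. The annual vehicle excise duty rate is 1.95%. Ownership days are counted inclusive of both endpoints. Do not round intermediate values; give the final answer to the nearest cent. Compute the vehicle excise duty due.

Days held (1 Mar – 12 Nov 2008): 257 out of 365
Tax = $142,000 × 1.95% × 257/365 = $1,949.6795

$1,949.68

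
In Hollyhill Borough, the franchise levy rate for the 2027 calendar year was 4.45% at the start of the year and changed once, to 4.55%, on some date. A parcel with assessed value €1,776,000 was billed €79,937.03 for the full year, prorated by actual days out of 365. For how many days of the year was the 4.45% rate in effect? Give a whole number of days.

Let d = days at the first rate; then 365 − d days at the second rate.
€1,776,000 × [4.45%·d + 4.55%·(365−d)] / 365 = €79,937.03
Solving gives d = 179, so the new rate took effect on June 29, 2027.

179 days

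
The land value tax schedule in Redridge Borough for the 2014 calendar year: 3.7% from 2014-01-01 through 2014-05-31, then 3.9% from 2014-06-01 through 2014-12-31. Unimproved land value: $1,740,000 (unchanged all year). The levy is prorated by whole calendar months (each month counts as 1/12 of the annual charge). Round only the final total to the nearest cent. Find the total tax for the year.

2014-01-01 to 2014-05-31: 5 months at 3.7% → $1,740,000 × 3.7% × 5/12 = $26,825.0000
2014-06-01 to 2014-12-31: 7 months at 3.9% → $1,740,000 × 3.9% × 7/12 = $39,585.0000
Total = $66,410.0000

$66,410.00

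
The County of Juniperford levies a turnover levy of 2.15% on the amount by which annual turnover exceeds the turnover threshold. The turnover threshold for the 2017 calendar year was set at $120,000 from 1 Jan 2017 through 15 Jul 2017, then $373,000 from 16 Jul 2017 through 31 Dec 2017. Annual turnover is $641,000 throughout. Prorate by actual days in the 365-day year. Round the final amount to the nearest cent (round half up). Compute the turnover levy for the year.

1 Jan – 15 Jul 2017: 196 days, exemption $120,000 → ($641,000 − $120,000) × 2.15% × 196/365 = $6,015.0521
16 Jul – 31 Dec 2017: 169 days, exemption $373,000 → ($641,000 − $373,000) × 2.15% × 169/365 = $2,667.8849
Total = $8,682.9370

$8,682.94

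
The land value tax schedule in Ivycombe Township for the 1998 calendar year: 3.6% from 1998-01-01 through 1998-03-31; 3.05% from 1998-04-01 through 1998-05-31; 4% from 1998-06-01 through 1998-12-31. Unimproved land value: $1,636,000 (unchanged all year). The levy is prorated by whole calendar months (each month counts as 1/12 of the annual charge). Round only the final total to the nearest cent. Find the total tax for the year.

1998-01-01 to 1998-03-31: 3 months at 3.6% → $1,636,000 × 3.6% × 3/12 = $14,724.0000
1998-04-01 to 1998-05-31: 2 months at 3.05% → $1,636,000 × 3.05% × 2/12 = $8,316.3333
1998-06-01 to 1998-12-31: 7 months at 4% → $1,636,000 × 4% × 7/12 = $38,173.3333
Total = $61,213.6667

$61,213.67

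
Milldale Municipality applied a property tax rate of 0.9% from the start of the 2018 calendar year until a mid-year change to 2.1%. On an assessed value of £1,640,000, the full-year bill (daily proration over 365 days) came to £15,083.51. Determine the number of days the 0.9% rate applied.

Let d = days at the first rate; then 365 − d days at the second rate.
£1,640,000 × [0.9%·d + 2.1%·(365−d)] / 365 = £15,083.51
Solving gives d = 359, so the new rate took effect on 26 December 2018.

359 days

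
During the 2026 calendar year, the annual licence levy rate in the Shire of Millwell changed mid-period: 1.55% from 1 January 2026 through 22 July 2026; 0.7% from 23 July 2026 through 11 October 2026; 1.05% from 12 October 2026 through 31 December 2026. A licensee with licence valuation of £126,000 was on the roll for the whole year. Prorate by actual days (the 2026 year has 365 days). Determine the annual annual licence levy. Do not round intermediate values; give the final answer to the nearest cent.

£1,575.52

1 January – 22 July 2026: 203 days at 1.55% → £126,000 × 1.55% × 203/365 = £1,086.1890
23 July – 11 October 2026: 81 days at 0.7% → £126,000 × 0.7% × 81/365 = £195.7315
12 October – 31 December 2026: 81 days at 1.05% → £126,000 × 1.05% × 81/365 = £293.5973
Total = £1,575.5178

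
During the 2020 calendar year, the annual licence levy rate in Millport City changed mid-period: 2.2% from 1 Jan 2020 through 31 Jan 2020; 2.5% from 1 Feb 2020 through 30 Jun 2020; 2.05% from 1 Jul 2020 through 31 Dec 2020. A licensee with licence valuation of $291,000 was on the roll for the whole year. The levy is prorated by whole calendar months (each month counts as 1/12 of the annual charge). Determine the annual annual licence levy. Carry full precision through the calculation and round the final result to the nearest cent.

$6,547.50

1 Jan – 31 Jan 2020: 1 month at 2.2% → $291,000 × 2.2% × 1/12 = $533.5000
1 Feb – 30 Jun 2020: 5 months at 2.5% → $291,000 × 2.5% × 5/12 = $3,031.2500
1 Jul – 31 Dec 2020: 6 months at 2.05% → $291,000 × 2.05% × 6/12 = $2,982.7500
Total = $6,547.5000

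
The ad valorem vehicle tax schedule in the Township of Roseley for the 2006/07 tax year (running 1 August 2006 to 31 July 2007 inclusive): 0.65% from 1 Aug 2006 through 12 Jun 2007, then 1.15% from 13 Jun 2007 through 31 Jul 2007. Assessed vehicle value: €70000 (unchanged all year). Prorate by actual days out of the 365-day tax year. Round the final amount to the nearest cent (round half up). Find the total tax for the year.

€501.99

1 Aug 2006 – 12 Jun 2007: 316 days at 0.65% → €70000 × 0.65% × 316/365 = €393.9178
13 Jun – 31 Jul 2007: 49 days at 1.15% → €70000 × 1.15% × 49/365 = €108.0685
Total = €501.9863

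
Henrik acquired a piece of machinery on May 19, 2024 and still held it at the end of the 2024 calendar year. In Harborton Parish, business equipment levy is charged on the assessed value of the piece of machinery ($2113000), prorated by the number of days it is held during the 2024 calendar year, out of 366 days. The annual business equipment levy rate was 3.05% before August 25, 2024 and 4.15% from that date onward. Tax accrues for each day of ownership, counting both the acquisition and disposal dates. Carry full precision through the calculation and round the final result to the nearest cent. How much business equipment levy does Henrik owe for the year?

May 19 – August 24, 2024: 98 days at 3.05% → $2113000 × 3.05% × 98/366 = $17256.1667
August 25 – December 31, 2024: 129 days at 4.15% → $2113000 × 4.15% × 129/366 = $30906.9549
Total = $48163.1216

$48163.12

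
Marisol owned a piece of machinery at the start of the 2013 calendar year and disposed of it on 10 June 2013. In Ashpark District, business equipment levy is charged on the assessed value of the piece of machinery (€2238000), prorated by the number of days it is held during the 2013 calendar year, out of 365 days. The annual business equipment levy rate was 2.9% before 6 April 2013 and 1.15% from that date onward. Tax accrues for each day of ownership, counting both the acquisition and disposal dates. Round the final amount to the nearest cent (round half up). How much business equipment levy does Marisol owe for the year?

€21546.12

1 January – 5 April 2013: 95 days at 2.9% → €2238000 × 2.9% × 95/365 = €16892.3014
6 April – 10 June 2013: 66 days at 1.15% → €2238000 × 1.15% × 66/365 = €4653.8137
Total = €21546.1151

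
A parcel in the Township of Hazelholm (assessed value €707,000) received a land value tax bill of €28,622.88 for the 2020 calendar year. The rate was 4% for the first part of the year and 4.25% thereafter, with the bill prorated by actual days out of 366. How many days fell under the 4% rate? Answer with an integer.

295 days

Let d = days at the first rate; then 366 − d days at the second rate.
€707,000 × [4%·d + 4.25%·(366−d)] / 366 = €28,622.88
Solving gives d = 295, so the new rate took effect on 22 October 2020.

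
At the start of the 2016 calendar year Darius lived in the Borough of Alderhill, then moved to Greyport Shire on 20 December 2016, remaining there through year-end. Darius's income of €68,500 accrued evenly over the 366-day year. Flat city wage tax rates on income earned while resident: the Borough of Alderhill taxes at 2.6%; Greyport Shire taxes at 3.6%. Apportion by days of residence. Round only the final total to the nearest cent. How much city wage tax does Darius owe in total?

€1,803.46

The Borough of Alderhill, 1 January – 19 December 2016: 354 days → €68,500 × 2.6% × 354/366 = €1,722.6066
Greyport Shire, 20 December – 31 December 2016: 12 days → €68,500 × 3.6% × 12/366 = €80.8525
Total = €1,803.4590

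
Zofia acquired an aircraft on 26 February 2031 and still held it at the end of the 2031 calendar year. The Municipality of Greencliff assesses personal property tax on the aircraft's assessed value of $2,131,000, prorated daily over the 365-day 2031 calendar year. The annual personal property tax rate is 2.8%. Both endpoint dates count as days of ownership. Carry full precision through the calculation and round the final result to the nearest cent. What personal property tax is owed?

$50,513.46

Days held (26 February – 31 December 2031): 309 out of 365
Tax = $2,131,000 × 2.8% × 309/365 = $50,513.4575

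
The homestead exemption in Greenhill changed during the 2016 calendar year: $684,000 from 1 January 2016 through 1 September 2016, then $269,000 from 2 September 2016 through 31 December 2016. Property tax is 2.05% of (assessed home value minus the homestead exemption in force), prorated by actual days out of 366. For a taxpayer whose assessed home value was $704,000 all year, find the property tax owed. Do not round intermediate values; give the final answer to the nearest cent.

$3,222.59

1 January – 1 September 2016: 245 days, exemption $684,000 → ($704,000 − $684,000) × 2.05% × 245/366 = $274.4536
2 September – 31 December 2016: 121 days, exemption $269,000 → ($704,000 − $269,000) × 2.05% × 121/366 = $2,948.1352
Total = $3,222.5888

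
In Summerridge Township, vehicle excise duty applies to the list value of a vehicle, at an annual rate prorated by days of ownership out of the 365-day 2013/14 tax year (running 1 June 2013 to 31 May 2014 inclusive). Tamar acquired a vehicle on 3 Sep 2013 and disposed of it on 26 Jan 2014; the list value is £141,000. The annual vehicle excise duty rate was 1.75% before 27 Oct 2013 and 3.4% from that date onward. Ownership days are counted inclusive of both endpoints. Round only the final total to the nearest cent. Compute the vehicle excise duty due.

3 Sep – 26 Oct 2013: 54 days at 1.75% → £141,000 × 1.75% × 54/365 = £365.0548
27 Oct 2013 – 26 Jan 2014: 92 days at 3.4% → £141,000 × 3.4% × 92/365 = £1,208.3507
Total = £1,573.4055

£1,573.41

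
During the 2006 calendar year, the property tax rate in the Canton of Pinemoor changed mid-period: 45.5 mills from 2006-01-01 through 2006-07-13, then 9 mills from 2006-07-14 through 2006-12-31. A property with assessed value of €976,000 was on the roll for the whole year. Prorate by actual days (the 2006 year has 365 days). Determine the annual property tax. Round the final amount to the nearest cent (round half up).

€27,718.40

2006-01-01 to 2006-07-13: 194 days at 45.5 mills → €976,000 × 4.55% × 194/365 = €23,603.1562
2006-07-14 to 2006-12-31: 171 days at 9 mills → €976,000 × 0.9% × 171/365 = €4,115.2438
Total = €27,718.4000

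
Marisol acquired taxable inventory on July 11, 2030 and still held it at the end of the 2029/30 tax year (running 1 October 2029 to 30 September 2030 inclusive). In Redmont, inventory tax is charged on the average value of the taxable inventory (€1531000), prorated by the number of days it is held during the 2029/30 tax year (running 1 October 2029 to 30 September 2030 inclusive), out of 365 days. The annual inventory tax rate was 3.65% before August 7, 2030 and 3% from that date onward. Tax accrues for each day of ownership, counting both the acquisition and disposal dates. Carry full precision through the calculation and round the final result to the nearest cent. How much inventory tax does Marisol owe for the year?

July 11 – August 6, 2030: 27 days at 3.65% → €1531000 × 3.65% × 27/365 = €4133.7000
August 7 – September 30, 2030: 55 days at 3% → €1531000 × 3% × 55/365 = €6920.9589
Total = €11054.6589

€11054.66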